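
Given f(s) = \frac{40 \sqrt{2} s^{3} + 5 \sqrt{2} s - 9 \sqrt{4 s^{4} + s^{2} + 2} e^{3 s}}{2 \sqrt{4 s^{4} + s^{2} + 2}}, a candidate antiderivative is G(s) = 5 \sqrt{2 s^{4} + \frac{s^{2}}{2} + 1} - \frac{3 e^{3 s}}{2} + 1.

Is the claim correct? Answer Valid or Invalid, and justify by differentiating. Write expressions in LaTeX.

d/ds[G] = \frac{40 \sqrt{2} s^{3} + 5 \sqrt{2} s - 9 \sqrt{4 s^{4} + s^{2} + 2} e^{3 s}}{2 \sqrt{4 s^{4} + s^{2} + 2}}
This equals f(s) exactly, so the claim holds.

Valid - differentiating G returns exactly f.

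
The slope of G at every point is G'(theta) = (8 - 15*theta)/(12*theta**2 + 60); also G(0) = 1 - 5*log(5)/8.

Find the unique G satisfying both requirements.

Since d/dtheta undoes antidifferentiation here, G(theta) must give back the stated G'(theta).
A general antiderivative is -5*log(theta**2 + 5)/8 + 2*sqrt(5)*atan(sqrt(5)*theta/5)/15 + C.
The condition gives C = 1 - 5*log(5)/8 - (-5*log(5)/8) = 1.
So G(theta) = -5*log(theta**2 + 5)/8 + 2*sqrt(5)*atan(sqrt(5)*theta/5)/15 + 1.
Check: d/dtheta[-5*log(theta**2 + 5)/8 + 2*sqrt(5)*atan(sqrt(5)*theta/5)/15 + 1] = (8 - 15*theta)/(12*theta**2 + 60) = G'(theta).

G(theta) = -5*log(theta**2 + 5)/8 + 2*sqrt(5)*atan(sqrt(5)*theta/5)/15 + 1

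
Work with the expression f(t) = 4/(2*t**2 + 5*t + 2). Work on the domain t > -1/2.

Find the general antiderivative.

Factor the denominator ((t + 2)*(2*t + 1)) and decompose: f = 8/(3*(2*t + 1)) - 4/(3*(t + 2)); each piece integrates to a log, atan, or power term.
Check: d/dt[4*log(t + 1/2)/3 - 4*log(t + 2)/3] = 4/(2*t**2 + 5*t + 2) = f(t).

F(t) = 4*log(t + 1/2)/3 - 4*log(t + 2)/3 + C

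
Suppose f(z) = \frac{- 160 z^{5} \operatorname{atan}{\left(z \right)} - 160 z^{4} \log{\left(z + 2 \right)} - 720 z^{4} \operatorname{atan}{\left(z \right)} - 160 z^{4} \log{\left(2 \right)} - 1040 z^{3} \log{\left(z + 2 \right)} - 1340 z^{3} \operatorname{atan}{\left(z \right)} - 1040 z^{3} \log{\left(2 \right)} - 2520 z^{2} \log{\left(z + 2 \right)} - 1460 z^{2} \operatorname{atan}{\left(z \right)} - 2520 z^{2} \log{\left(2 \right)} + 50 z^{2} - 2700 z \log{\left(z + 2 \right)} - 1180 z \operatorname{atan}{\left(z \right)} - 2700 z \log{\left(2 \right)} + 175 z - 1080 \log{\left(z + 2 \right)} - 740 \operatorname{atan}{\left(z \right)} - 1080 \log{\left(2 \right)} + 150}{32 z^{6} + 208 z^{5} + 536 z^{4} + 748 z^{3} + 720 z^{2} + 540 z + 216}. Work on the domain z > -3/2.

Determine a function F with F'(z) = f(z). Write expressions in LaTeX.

An antiderivative is F(z) = - 5 \log{\left(2 z + 4 \right)} \operatorname{atan}{\left(z \right)} + \frac{25 \operatorname{atan}{\left(z \right)}}{16 z^{2} + 48 z + 36}.

f has the shape u'v + uv' for u = - 5 \log{\left(2 z + 4 \right)} + \frac{25}{4 \left(2 z + 3\right)^{2}} and v = \operatorname{atan}{\left(z \right)} — it is the derivative of the product u*v.
Check: d/dz[- 5 \log{\left(2 z + 4 \right)} \operatorname{atan}{\left(z \right)} + \frac{25 \operatorname{atan}{\left(z \right)}}{16 z^{2} + 48 z + 36}] = \frac{- 160 z^{5} \operatorname{atan}{\left(z \right)} - 160 z^{4} \log{\left(z + 2 \right)} - 720 z^{4} \operatorname{atan}{\left(z \right)} - 160 z^{4} \log{\left(2 \right)} - 1040 z^{3} \log{\left(z + 2 \right)} - 1340 z^{3} \operatorname{atan}{\left(z \right)} - 1040 z^{3} \log{\left(2 \right)} - 2520 z^{2} \log{\left(z + 2 \right)} - 1460 z^{2} \operatorname{atan}{\left(z \right)} - 2520 z^{2} \log{\left(2 \right)} + 50 z^{2} - 2700 z \log{\left(z + 2 \right)} - 1180 z \operatorname{atan}{\left(z \right)} - 2700 z \log{\left(2 \right)} + 175 z - 1080 \log{\left(z + 2 \right)} - 740 \operatorname{atan}{\left(z \right)} - 1080 \log{\left(2 \right)} + 150}{32 z^{6} + 208 z^{5} + 536 z^{4} + 748 z^{3} + 720 z^{2} + 540 z + 216} = f(z).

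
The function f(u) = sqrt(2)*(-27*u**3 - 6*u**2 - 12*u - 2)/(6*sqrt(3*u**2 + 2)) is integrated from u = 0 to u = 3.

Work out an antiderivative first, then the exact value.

Recognize the product-rule pattern: f = v'r + vr' with v = sqrt(3*u**2/2 + 1), r = -u**2 - u/3, so integration by parts undoes it.
F(u) = (-u**2 - u/3)*sqrt(3*u**2/2 + 1) is an antiderivative of f.
Check: d/du[(-u**2 - u/3)*sqrt(3*u**2/2 + 1)] = sqrt(2)*(-27*u**3 - 6*u**2 - 12*u - 2)/(6*sqrt(3*u**2 + 2)) = f(u).
F(3) = -5*sqrt(58); F(0) = 0.
Integral = F(3) - F(0) = -5*sqrt(58).

Antiderivative: F(u) = (-u**2 - u/3)*sqrt(3*u**2/2 + 1); value = -5*sqrt(58)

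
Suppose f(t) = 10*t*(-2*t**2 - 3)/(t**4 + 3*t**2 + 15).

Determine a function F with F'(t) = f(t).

f matches the chain-rule pattern g'(h)*h' with inner function h(t) = t**4/3 + t**2 + 5; substituting u = h(t) collapses the integral.
Check: d/dt[-5*log(t**4/3 + t**2 + 5)] = (-20*t**3 - 30*t)/(t**4 + 3*t**2 + 15), which equals f(t).

An antiderivative is F(t) = -5*log(t**4/3 + t**2 + 5).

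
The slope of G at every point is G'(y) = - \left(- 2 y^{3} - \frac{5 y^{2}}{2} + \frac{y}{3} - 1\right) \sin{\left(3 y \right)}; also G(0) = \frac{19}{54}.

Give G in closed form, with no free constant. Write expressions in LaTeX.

Any candidate G(y) must reproduce the stated G'(y) exactly.
A general antiderivative is - \frac{2 y^{3} \cos{\left(3 y \right)}}{3} + \frac{2 y^{2} \sin{\left(3 y \right)}}{3} - \frac{5 y^{2} \cos{\left(3 y \right)}}{6} + \frac{5 y \sin{\left(3 y \right)}}{9} + \frac{5 y \cos{\left(3 y \right)}}{9} - \frac{5 \sin{\left(3 y \right)}}{27} - \frac{4 \cos{\left(3 y \right)}}{27} + C.
The condition gives C = \frac{19}{54} - (- \frac{4}{27}) = \frac{1}{2}.
So G(y) = - \frac{36 y^{3} \cos{\left(3 y \right)} - 36 y^{2} \sin{\left(3 y \right)} + 45 y^{2} \cos{\left(3 y \right)} - 30 y \sin{\left(3 y \right)} - 30 y \cos{\left(3 y \right)} + 10 \sin{\left(3 y \right)} + 8 \cos{\left(3 y \right)} - 27}{54}.
Check: d/dy[- \frac{36 y^{3} \cos{\left(3 y \right)} - 36 y^{2} \sin{\left(3 y \right)} + 45 y^{2} \cos{\left(3 y \right)} - 30 y \sin{\left(3 y \right)} - 30 y \cos{\left(3 y \right)} + 10 \sin{\left(3 y \right)} + 8 \cos{\left(3 y \right)} - 27}{54}] = 2 y^{3} \sin{\left(3 y \right)} + \frac{5 y^{2} \sin{\left(3 y \right)}}{2} - \frac{y \sin{\left(3 y \right)}}{3} + \sin{\left(3 y \right)}, which equals G'(y).

G(y) = - \frac{36 y^{3} \cos{\left(3 y \right)} - 36 y^{2} \sin{\left(3 y \right)} + 45 y^{2} \cos{\left(3 y \right)} - 30 y \sin{\left(3 y \right)} - 30 y \cos{\left(3 y \right)} + 10 \sin{\left(3 y \right)} + 8 \cos{\left(3 y \right)} - 27}{54}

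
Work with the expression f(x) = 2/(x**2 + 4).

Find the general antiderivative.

Check any antiderivative F(x) by computing F'(x) and comparing it with f(x).
Check: d/dx[atan(x/2)] = 2/(x**2 + 4) = f(x).

F(x) = atan(x/2) + C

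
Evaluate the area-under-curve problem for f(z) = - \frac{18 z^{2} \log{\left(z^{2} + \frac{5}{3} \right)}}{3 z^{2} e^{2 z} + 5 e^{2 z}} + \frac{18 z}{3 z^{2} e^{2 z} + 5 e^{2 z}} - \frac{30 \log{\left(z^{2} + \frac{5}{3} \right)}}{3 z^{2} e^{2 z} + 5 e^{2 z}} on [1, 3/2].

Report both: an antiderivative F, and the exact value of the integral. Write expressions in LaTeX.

Recognize the product-rule pattern: f = u'v + uv' with u = 3 e^{- 2 z}, v = \log{\left(z^{2} + \frac{5}{3} \right)}, so integration by parts undoes it.
F(z) = 3 e^{- 2 z} \log{\left(z^{2} + \frac{5}{3} \right)} is an antiderivative of f.
Check: d/dz[3 e^{- 2 z} \log{\left(z^{2} + \frac{5}{3} \right)}] = \frac{- 18 z^{2} \log{\left(z^{2} + \frac{5}{3} \right)} + 18 z - 30 \log{\left(z^{2} + \frac{5}{3} \right)}}{3 z^{2} e^{2 z} + 5 e^{2 z}}, which equals f(z).
F(3/2) = \frac{3 \log{\left(\frac{47}{12} \right)}}{e^{3}}; F(1) = \frac{3 \log{\left(\frac{8}{3} \right)}}{e^{2}}.
Integral = F(3/2) - F(1) = - \frac{3 \log{\left(\frac{8}{3} \right)}}{e^{2}} + \frac{3 \log{\left(\frac{47}{12} \right)}}{e^{3}}.

Antiderivative: F(z) = 3 e^{- 2 z} \log{\left(z^{2} + \frac{5}{3} \right)}; value = - \frac{3 \log{\left(\frac{8}{3} \right)}}{e^{2}} + \frac{3 \log{\left(\frac{47}{12} \right)}}{e^{3}}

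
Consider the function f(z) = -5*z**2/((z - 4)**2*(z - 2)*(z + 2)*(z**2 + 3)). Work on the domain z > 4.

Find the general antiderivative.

The denominator factors as (z - 4)**2*(z - 2)*(z + 2)*(z**2 + 3); partial fractions split f into directly integrable pieces: -15*(8*z + 13)/(2527*(z**2 + 3)) + 5/(252*(z + 2)) - 5/(28*(z - 2)) + 670/(3249*(z - 4)) - 20/(57*(z - 4)**2).
Check: d/dz[670*log(z - 4)/3249 - 5*log(z - 2)/28 + 5*log(z + 2)/252 - 60*log(z**2 + 3)/2527 - 65*sqrt(3)*atan(sqrt(3)*z/3)/2527 + 20/(57*z - 228)] = -5*z**2/(z**6 - 8*z**5 + 15*z**4 + 8*z**3 - 28*z**2 + 96*z - 192), which equals f(z).

F(z) = 670*log(z - 4)/3249 - 5*log(z - 2)/28 + 5*log(z + 2)/252 - 60*log(z**2 + 3)/2527 - 65*sqrt(3)*atan(sqrt(3)*z/3)/2527 + 20/(57*z - 228) + C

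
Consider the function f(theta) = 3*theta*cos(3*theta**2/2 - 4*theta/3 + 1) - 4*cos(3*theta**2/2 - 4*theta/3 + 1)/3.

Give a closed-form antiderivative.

The substitution u = 3*theta**2/2 - 4*theta/3 + 1 works: f is exactly (dF/du)*(du/dtheta) for that inner function.
Check: d/dtheta[sin(3*theta**2/2 - 4*theta/3 + 1)] = 3*theta*cos(3*theta**2/2 - 4*theta/3 + 1) - 4*cos(3*theta**2/2 - 4*theta/3 + 1)/3 = f(theta).

An antiderivative is F(theta) = sin(3*theta**2/2 - 4*theta/3 + 1).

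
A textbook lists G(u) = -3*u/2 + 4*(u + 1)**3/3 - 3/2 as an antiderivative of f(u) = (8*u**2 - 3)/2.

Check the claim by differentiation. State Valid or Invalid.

d/du[G] = 4*u**2 + 8*u + 5/2
d/du[G] - f(u) = 8*u + 4 != 0.

Invalid: d/du[G] - f = 8*u + 4, which is not 0.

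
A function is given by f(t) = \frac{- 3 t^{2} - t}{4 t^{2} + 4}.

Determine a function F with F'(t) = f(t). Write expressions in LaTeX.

A first test for any F(t): its t-derivative must equal f(t) identically.
Check: d/dt[- \frac{3 t}{4} - \frac{\log{\left(t^{2} + 1 \right)}}{8} + \frac{3 \operatorname{atan}{\left(t \right)}}{4}] = \frac{- 3 t^{2} - t}{4 t^{2} + 4} = f(t).

An antiderivative is F(t) = - \frac{3 t}{4} - \frac{\log{\left(t^{2} + 1 \right)}}{8} + \frac{3 \operatorname{atan}{\left(t \right)}}{4}.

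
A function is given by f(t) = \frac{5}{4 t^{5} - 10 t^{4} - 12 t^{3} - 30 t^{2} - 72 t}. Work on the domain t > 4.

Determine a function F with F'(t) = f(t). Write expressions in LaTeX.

Factor the denominator (2 t \left(t - 4\right) \left(2 t + 3\right) \left(t^{2} + 3\right)) and decompose: f = \frac{5 \left(6 t + 5\right)}{798 \left(t^{2} + 3\right)} + \frac{40}{693 \left(2 t + 3\right)} + \frac{5}{1672 \left(t - 4\right)} - \frac{5}{72 t}; each piece integrates to a log, atan, or power term.
Check: d/dt[\frac{5 \left(- 1463 \log{\left(t \right)} + 63 \log{\left(t - 4 \right)} + 608 \log{\left(t + \frac{3}{2} \right)} + 396 \log{\left(t^{2} + 3 \right)} + 220 \sqrt{3} \operatorname{atan}{\left(\frac{\sqrt{3} t}{3} \right)}\right)}{105336}] = \frac{5}{4 t^{5} - 10 t^{4} - 12 t^{3} - 30 t^{2} - 72 t} = f(t).

An antiderivative is F(t) = \frac{5 \left(- 1463 \log{\left(t \right)} + 63 \log{\left(t - 4 \right)} + 608 \log{\left(t + \frac{3}{2} \right)} + 396 \log{\left(t^{2} + 3 \right)} + 220 \sqrt{3} \operatorname{atan}{\left(\frac{\sqrt{3} t}{3} \right)}\right)}{105336}.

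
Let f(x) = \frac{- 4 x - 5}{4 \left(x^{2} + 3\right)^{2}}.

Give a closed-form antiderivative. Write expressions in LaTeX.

An antiderivative is F(x) = \frac{- 5 \sqrt{3} x^{2} \operatorname{atan}{\left(\frac{\sqrt{3} x}{3} \right)} - 15 x - 15 \sqrt{3} \operatorname{atan}{\left(\frac{\sqrt{3} x}{3} \right)} + 36}{72 x^{2} + 216}.

Differentiate the proposed F(x) back; it has to land on f(x) exactly.
Check: d/dx[\frac{- 5 \sqrt{3} x^{2} \operatorname{atan}{\left(\frac{\sqrt{3} x}{3} \right)} - 15 x - 15 \sqrt{3} \operatorname{atan}{\left(\frac{\sqrt{3} x}{3} \right)} + 36}{72 x^{2} + 216}] = \frac{- 4 x - 5}{4 x^{4} + 24 x^{2} + 36}, which equals f(x).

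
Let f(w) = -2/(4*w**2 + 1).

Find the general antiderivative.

Check any antiderivative F(w) by computing F'(w) and comparing it with f(w).
Check: d/dw[-atan(2*w)] = -2/(4*w**2 + 1) = f(w).

F(w) = -atan(2*w) + C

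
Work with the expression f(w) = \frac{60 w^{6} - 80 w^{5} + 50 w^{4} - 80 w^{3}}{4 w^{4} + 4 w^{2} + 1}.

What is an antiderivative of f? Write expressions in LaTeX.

An antiderivative is F(w) = \frac{10 w^{5}}{2 w^{2} + 1} - \frac{20 w^{4}}{2 w^{2} + 1}.

For F(w) to be correct the identity F'(w) - f(w) = 0 must hold.
Check: d/dw[\frac{10 w^{5}}{2 w^{2} + 1} - \frac{20 w^{4}}{2 w^{2} + 1}] = \frac{60 w^{6} - 80 w^{5} + 50 w^{4} - 80 w^{3}}{4 w^{4} + 4 w^{2} + 1} = f(w).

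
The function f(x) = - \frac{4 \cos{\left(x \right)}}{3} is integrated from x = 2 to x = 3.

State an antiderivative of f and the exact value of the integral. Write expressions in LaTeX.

Whatever form F(x) takes, F'(x) = f(x) is non-negotiable.
F(x) = - \frac{4 \sin{\left(x \right)}}{3} is an antiderivative of f.
Check: d/dx[- \frac{4 \sin{\left(x \right)}}{3}] = - \frac{4 \cos{\left(x \right)}}{3} = f(x).
F(3) = - \frac{4 \sin{\left(3 \right)}}{3}; F(2) = - \frac{4 \sin{\left(2 \right)}}{3}.
Integral = F(3) - F(2) = - \frac{4 \sin{\left(3 \right)}}{3} + \frac{4 \sin{\left(2 \right)}}{3}.

Antiderivative: F(x) = - \frac{4 \sin{\left(x \right)}}{3}; value = - \frac{4 \sin{\left(3 \right)}}{3} + \frac{4 \sin{\left(2 \right)}}{3}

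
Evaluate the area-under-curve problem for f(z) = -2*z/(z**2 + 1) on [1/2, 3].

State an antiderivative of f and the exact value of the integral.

The substitution u = z**2 + 1 works: f is exactly (dF/du)*(du/dz) for that inner function.
F(z) = -log(z**2 + 1) is an antiderivative of f.
Check: d/dz[-log(z**2 + 1)] = -2*z/(z**2 + 1) = f(z).
F(3) = -log(10); F(1/2) = -log(5/4).
Integral = F(3) - F(1/2) = -log(10) + log(5/4).

Antiderivative: F(z) = -log(z**2 + 1); value = -log(10) + log(5/4)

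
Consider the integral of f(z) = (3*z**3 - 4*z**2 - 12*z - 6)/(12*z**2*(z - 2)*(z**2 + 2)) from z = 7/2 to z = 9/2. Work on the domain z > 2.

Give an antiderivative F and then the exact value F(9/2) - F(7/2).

Antiderivative: F(z) = 5*log(z)/16 - 11*log(z - 2)/144 - 17*log(z**2 + 2)/144 + 5*sqrt(2)*atan(sqrt(2)*z/2)/36 - 1/(8*z); value = -5*log(7/2)/16 - 17*log(89/4)/144 - 5*sqrt(2)*atan(7*sqrt(2)/4)/36 - 11*log(5/2)/144 + 1/126 + 11*log(3/2)/144 + 5*sqrt(2)*atan(9*sqrt(2)/4)/36 + 17*log(57/4)/144 + 5*log(9/2)/16

Factor the denominator (12*z**2*(z - 2)*(z**2 + 2)) and decompose: f = -(17*z - 20)/(72*(z**2 + 2)) - 11/(144*(z - 2)) + 5/(16*z) + 1/(8*z**2); each piece integrates to a log, atan, or power term.
F(z) = 5*log(z)/16 - 11*log(z - 2)/144 - 17*log(z**2 + 2)/144 + 5*sqrt(2)*atan(sqrt(2)*z/2)/36 - 1/(8*z) is an antiderivative of f.
Check: d/dz[5*log(z)/16 - 11*log(z - 2)/144 - 17*log(z**2 + 2)/144 + 5*sqrt(2)*atan(sqrt(2)*z/2)/36 - 1/(8*z)] = (3*z**3 - 4*z**2 - 12*z - 6)/(12*z**5 - 24*z**4 + 24*z**3 - 48*z**2), which equals f(z).
F(9/2) = -17*log(89/4)/144 - 11*log(5/2)/144 - 1/36 + 5*sqrt(2)*atan(9*sqrt(2)/4)/36 + 5*log(9/2)/16; F(7/2) = -17*log(57/4)/144 - 1/28 - 11*log(3/2)/144 + 5*sqrt(2)*atan(7*sqrt(2)/4)/36 + 5*log(7/2)/16.
Integral = F(9/2) - F(7/2) = -5*log(7/2)/16 - 17*log(89/4)/144 - 5*sqrt(2)*atan(7*sqrt(2)/4)/36 - 11*log(5/2)/144 + 1/126 + 11*log(3/2)/144 + 5*sqrt(2)*atan(9*sqrt(2)/4)/36 + 17*log(57/4)/144 + 5*log(9/2)/16.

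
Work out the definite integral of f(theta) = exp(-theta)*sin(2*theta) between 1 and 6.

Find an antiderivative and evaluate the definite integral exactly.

Antiderivative: F(theta) = -exp(-theta)*sin(2*theta)/5 - 2*exp(-theta)*cos(2*theta)/5; value = 2*exp(-1)*cos(2)/5 - 2*exp(-6)*cos(12)/5 - exp(-6)*sin(12)/5 + exp(-1)*sin(2)/5

For F(theta) to be correct the identity F'(theta) - f(theta) = 0 must hold.
F(theta) = -exp(-theta)*sin(2*theta)/5 - 2*exp(-theta)*cos(2*theta)/5 is an antiderivative of f.
Check: d/dtheta[-exp(-theta)*sin(2*theta)/5 - 2*exp(-theta)*cos(2*theta)/5] = exp(-theta)*sin(2*theta) = f(theta).
F(6) = -2*exp(-6)*cos(12)/5 - exp(-6)*sin(12)/5; F(1) = -exp(-1)*sin(2)/5 - 2*exp(-1)*cos(2)/5.
Integral = F(6) - F(1) = 2*exp(-1)*cos(2)/5 - 2*exp(-6)*cos(12)/5 - exp(-6)*sin(12)/5 + exp(-1)*sin(2)/5.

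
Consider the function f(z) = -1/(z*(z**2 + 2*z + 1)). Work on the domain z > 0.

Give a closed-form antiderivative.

An antiderivative is F(z) = -log(z) + log(z + 1) - 1/(z + 1).

The denominator factors as z*(z + 1)**2; partial fractions split f into directly integrable pieces: 1/(z + 1) + (z + 1)**(-2) - 1/z.
Check: d/dz[-log(z) + log(z + 1) - 1/(z + 1)] = -1/(z**3 + 2*z**2 + z), which equals f(z).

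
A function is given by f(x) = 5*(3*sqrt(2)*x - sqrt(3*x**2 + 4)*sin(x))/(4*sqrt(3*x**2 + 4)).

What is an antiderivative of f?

An antiderivative is F(x) = 5*sqrt(3*x**2/2 + 2)/2 + 5*cos(x)/4.

Since d/dx undoes antidifferentiation here, F'(x) = f(x) is required of F(x).
Check: d/dx[5*sqrt(3*x**2/2 + 2)/2 + 5*cos(x)/4] = (15*sqrt(2)*x - 5*sqrt(3*x**2 + 4)*sin(x))/(4*sqrt(3*x**2 + 4)), which equals f(x).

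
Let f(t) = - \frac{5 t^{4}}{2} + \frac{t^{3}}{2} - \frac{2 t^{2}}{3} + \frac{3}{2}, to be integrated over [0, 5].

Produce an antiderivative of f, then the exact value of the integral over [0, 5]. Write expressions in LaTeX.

Antiderivative: F(t) = - \frac{t^{5}}{2} + \frac{t^{4}}{8} - \frac{2 t^{3}}{9} + \frac{3 t}{2}; value = - \frac{108335}{72}

Integrate term by term and add the pieces.
F(t) = - \frac{t^{5}}{2} + \frac{t^{4}}{8} - \frac{2 t^{3}}{9} + \frac{3 t}{2} is an antiderivative of f.
Check: d/dt[- \frac{t^{5}}{2} + \frac{t^{4}}{8} - \frac{2 t^{3}}{9} + \frac{3 t}{2}] = - \frac{5 t^{4}}{2} + \frac{t^{3}}{2} - \frac{2 t^{2}}{3} + \frac{3}{2} = f(t).
F(5) = - \frac{108335}{72}; F(0) = 0.
Integral = F(5) - F(0) = - \frac{108335}{72}.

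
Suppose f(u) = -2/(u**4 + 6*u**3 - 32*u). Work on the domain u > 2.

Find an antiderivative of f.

An antiderivative is F(u) = log(u)/16 - log(u - 2)/36 - 5*log(u + 4)/144 + 2/(24*u + 96).

Factor the denominator (u*(u - 2)*(u + 4)**2) and decompose: f = -5/(144*(u + 4)) - 1/(12*(u + 4)**2) - 1/(36*(u - 2)) + 1/(16*u); each piece integrates to a log, atan, or power term.
Check: d/du[log(u)/16 - log(u - 2)/36 - 5*log(u + 4)/144 + 2/(24*u + 96)] = -2/(u**4 + 6*u**3 - 32*u) = f(u).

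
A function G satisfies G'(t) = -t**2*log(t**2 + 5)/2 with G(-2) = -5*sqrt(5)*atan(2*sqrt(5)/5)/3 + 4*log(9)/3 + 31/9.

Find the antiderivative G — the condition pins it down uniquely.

G(t) = (-3*t**3*log(t**2 + 5) + 2*t**3 - 30*t + 30*sqrt(5)*atan(sqrt(5)*t/5) + 18)/18

For G(t) to be correct, d/dt[G] must agree with the stated G'(t) identically.
A general antiderivative is -t**3*log(t**2 + 5)/6 + t**3/9 - 5*t/3 + 5*sqrt(5)*atan(sqrt(5)*t/5)/3 + C.
The condition gives C = -5*sqrt(5)*atan(2*sqrt(5)/5)/3 + 4*log(9)/3 + 31/9 - (-5*sqrt(5)*atan(2*sqrt(5)/5)/3 + 22/9 + 4*log(9)/3) = 1.
So G(t) = (-3*t**3*log(t**2 + 5) + 2*t**3 - 30*t + 30*sqrt(5)*atan(sqrt(5)*t/5) + 18)/18.
Check: d/dt[(-3*t**3*log(t**2 + 5) + 2*t**3 - 30*t + 30*sqrt(5)*atan(sqrt(5)*t/5) + 18)/18] = -t**2*log(t**2 + 5)/2 = G'(t).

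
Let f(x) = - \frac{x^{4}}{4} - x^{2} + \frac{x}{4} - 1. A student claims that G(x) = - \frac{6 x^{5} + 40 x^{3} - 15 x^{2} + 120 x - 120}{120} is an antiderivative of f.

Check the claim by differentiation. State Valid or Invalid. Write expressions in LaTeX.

Valid - the claim checks out under differentiation.

d/dx[G] = - \frac{x^{4}}{4} - x^{2} + \frac{x}{4} - 1
This equals f(x) exactly, so the claim holds.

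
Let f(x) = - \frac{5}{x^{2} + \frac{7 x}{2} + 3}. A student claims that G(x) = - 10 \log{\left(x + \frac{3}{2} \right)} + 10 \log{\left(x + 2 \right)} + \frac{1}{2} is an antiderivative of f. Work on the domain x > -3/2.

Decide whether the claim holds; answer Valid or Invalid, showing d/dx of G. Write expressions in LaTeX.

d/dx[G] = - \frac{10}{2 x^{2} + 7 x + 6}
This equals f(x) exactly, so the claim holds.

Valid. The derivative of G reproduces f.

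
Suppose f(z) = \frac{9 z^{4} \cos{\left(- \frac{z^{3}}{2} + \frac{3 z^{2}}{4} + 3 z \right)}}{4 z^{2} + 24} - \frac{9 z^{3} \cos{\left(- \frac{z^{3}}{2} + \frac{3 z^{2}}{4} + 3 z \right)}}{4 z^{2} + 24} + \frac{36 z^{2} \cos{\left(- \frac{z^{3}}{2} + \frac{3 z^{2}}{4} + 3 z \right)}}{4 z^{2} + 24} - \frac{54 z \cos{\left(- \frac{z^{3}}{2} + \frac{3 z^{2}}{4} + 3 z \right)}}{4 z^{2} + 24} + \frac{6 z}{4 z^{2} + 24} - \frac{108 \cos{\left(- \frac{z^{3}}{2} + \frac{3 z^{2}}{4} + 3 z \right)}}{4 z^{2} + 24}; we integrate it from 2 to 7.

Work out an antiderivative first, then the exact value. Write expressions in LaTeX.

Antiderivative: F(z) = \frac{3 \left(\log{\left(z^{2} + 6 \right)} - 2 \sin{\left(- \frac{z^{3}}{2} + \frac{3 z^{2}}{4} + 3 z \right)}\right)}{4}; value = - \frac{3 \log{\left(10 \right)}}{4} + \frac{3 \sin{\left(5 \right)}}{2} + \frac{3 \sin{\left(\frac{455}{4} \right)}}{2} + \frac{3 \log{\left(55 \right)}}{4}

Integrate term by term and add the pieces.
F(z) = \frac{3 \left(\log{\left(z^{2} + 6 \right)} - 2 \sin{\left(- \frac{z^{3}}{2} + \frac{3 z^{2}}{4} + 3 z \right)}\right)}{4} is an antiderivative of f.
Check: d/dz[\frac{3 \left(\log{\left(z^{2} + 6 \right)} - 2 \sin{\left(- \frac{z^{3}}{2} + \frac{3 z^{2}}{4} + 3 z \right)}\right)}{4}] = \frac{9 z^{4} \cos{\left(- \frac{z^{3}}{2} + \frac{3 z^{2}}{4} + 3 z \right)} - 9 z^{3} \cos{\left(- \frac{z^{3}}{2} + \frac{3 z^{2}}{4} + 3 z \right)} + 36 z^{2} \cos{\left(- \frac{z^{3}}{2} + \frac{3 z^{2}}{4} + 3 z \right)} - 54 z \cos{\left(- \frac{z^{3}}{2} + \frac{3 z^{2}}{4} + 3 z \right)} + 6 z - 108 \cos{\left(- \frac{z^{3}}{2} + \frac{3 z^{2}}{4} + 3 z \right)}}{4 z^{2} + 24}, which equals f(z).
F(7) = \frac{3 \sin{\left(\frac{455}{4} \right)}}{2} + \frac{3 \log{\left(55 \right)}}{4}; F(2) = - \frac{3 \sin{\left(5 \right)}}{2} + \frac{3 \log{\left(10 \right)}}{4}.
Integral = F(7) - F(2) = - \frac{3 \log{\left(10 \right)}}{4} + \frac{3 \sin{\left(5 \right)}}{2} + \frac{3 \sin{\left(\frac{455}{4} \right)}}{2} + \frac{3 \log{\left(55 \right)}}{4}.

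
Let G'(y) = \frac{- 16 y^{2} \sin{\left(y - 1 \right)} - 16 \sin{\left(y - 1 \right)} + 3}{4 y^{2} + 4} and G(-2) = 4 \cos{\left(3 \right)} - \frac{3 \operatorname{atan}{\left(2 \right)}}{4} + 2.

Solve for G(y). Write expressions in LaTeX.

For G(y) to be correct, d/dy[G] must agree with the stated G'(y) identically.
A general antiderivative is 4 \cos{\left(y - 1 \right)} + \frac{3 \operatorname{atan}{\left(y \right)}}{4} + C.
The condition gives C = 4 \cos{\left(3 \right)} - \frac{3 \operatorname{atan}{\left(2 \right)}}{4} + 2 - (4 \cos{\left(3 \right)} - \frac{3 \operatorname{atan}{\left(2 \right)}}{4}) = 2.
So G(y) = \frac{16 \cos{\left(y - 1 \right)} + 3 \operatorname{atan}{\left(y \right)} + 8}{4}.
Check: d/dy[\frac{16 \cos{\left(y - 1 \right)} + 3 \operatorname{atan}{\left(y \right)} + 8}{4}] = \frac{- 16 y^{2} \sin{\left(y - 1 \right)} - 16 \sin{\left(y - 1 \right)} + 3}{4 y^{2} + 4} = G'(y).

G(y) = \frac{16 \cos{\left(y - 1 \right)} + 3 \operatorname{atan}{\left(y \right)} + 8}{4}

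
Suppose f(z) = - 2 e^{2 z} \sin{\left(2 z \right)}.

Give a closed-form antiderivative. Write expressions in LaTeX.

An antiderivative is F(z) = \frac{\left(- \sin{\left(2 z \right)} + \cos{\left(2 z \right)}\right) e^{2 z}}{2}.

A first test for any F(z): its z-derivative must equal f(z) identically.
Check: d/dz[\frac{\left(- \sin{\left(2 z \right)} + \cos{\left(2 z \right)}\right) e^{2 z}}{2}] = - 2 e^{2 z} \sin{\left(2 z \right)} = f(z).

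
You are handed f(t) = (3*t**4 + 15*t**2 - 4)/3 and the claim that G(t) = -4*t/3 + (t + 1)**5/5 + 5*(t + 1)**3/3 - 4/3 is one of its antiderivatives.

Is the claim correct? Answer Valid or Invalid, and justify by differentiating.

d/dt[G] = t**4 + 4*t**3 + 11*t**2 + 14*t + 14/3
d/dt[G] - f(t) = 4*t**3 + 6*t**2 + 14*t + 6 != 0.

Invalid: d/dt[G] - f = 4*t**3 + 6*t**2 + 14*t + 6, which is not 0.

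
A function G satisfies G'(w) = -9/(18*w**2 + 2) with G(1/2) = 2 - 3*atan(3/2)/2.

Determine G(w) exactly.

G(w) = -(3*atan(3*w) - 4)/2

Whatever form G(w) takes, its d/dw must return the stated G'(w).
A general antiderivative is -3*atan(3*w)/2 + C.
The condition gives C = 2 - 3*atan(3/2)/2 - (-3*atan(3/2)/2) = 2.
So G(w) = -(3*atan(3*w) - 4)/2.
Check: d/dw[-(3*atan(3*w) - 4)/2] = -9/(18*w**2 + 2) = G'(w).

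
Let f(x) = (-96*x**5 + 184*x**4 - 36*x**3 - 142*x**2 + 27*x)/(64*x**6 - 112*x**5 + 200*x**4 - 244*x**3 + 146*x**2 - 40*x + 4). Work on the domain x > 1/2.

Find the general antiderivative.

F(x) = (16*x**2*log(2*x - 1/2) - 20*x**2*log(x**2 + 2) - 16*x*log(2*x - 1/2) + 20*x*log(x**2 + 2) + 4*log(2*x - 1/2) - 5*log(x**2 + 2) + 4)/(16*x**2 - 16*x + 4) + C

Check any antiderivative F(x) by computing F'(x) and comparing it with f(x).
Check: d/dx[(16*x**2*log(2*x - 1/2) - 20*x**2*log(x**2 + 2) - 16*x*log(2*x - 1/2) + 20*x*log(x**2 + 2) + 4*log(2*x - 1/2) - 5*log(x**2 + 2) + 4)/(16*x**2 - 16*x + 4)] = (-96*x**5 + 184*x**4 - 36*x**3 - 142*x**2 + 27*x)/(64*x**6 - 112*x**5 + 200*x**4 - 244*x**3 + 146*x**2 - 40*x + 4) = f(x).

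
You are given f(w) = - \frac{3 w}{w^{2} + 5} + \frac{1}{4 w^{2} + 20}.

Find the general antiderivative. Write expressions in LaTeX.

Integrate term by term and add the pieces.
Check: d/dw[- \frac{3 \log{\left(w^{2} + 5 \right)}}{2} + \frac{\sqrt{5} \operatorname{atan}{\left(\frac{\sqrt{5} w}{5} \right)}}{20}] = \frac{1 - 12 w}{4 w^{2} + 20}, which equals f(w).

F(w) = - \frac{3 \log{\left(w^{2} + 5 \right)}}{2} + \frac{\sqrt{5} \operatorname{atan}{\left(\frac{\sqrt{5} w}{5} \right)}}{20} + C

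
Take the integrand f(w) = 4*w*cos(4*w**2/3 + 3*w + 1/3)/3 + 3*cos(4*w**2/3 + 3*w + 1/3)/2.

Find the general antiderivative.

f matches the chain-rule pattern g'(h)*h' with inner function h(w) = 4*w**2/3 + 3*w + 1/3; substituting u = h(w) collapses the integral.
Check: d/dw[sin(4*w**2/3 + 3*w + 1/3)/2] = 4*w*cos(4*w**2/3 + 3*w + 1/3)/3 + 3*cos(4*w**2/3 + 3*w + 1/3)/2 = f(w).

F(w) = sin(4*w**2/3 + 3*w + 1/3)/2 + C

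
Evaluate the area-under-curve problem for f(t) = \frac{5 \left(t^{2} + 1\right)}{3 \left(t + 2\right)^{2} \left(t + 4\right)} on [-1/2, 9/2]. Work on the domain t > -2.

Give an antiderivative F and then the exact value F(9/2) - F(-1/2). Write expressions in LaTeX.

Antiderivative: F(t) = - \frac{5 \left(13 t \log{\left(t + 2 \right)} - 17 t \log{\left(t + 4 \right)} + 26 \log{\left(t + 2 \right)} - 34 \log{\left(t + 4 \right)} + 10\right)}{12 \left(t + 2\right)}; value = - \frac{65 \log{\left(\frac{13}{2} \right)}}{12} - \frac{85 \log{\left(\frac{7}{2} \right)}}{12} + \frac{250}{117} + \frac{65 \log{\left(\frac{3}{2} \right)}}{12} + \frac{85 \log{\left(\frac{17}{2} \right)}}{12}

The denominator factors as 3 \left(t + 2\right)^{2} \left(t + 4\right); partial fractions split f into directly integrable pieces: \frac{85}{12 \left(t + 4\right)} - \frac{65}{12 \left(t + 2\right)} + \frac{25}{6 \left(t + 2\right)^{2}}.
F(t) = - \frac{5 \left(13 t \log{\left(t + 2 \right)} - 17 t \log{\left(t + 4 \right)} + 26 \log{\left(t + 2 \right)} - 34 \log{\left(t + 4 \right)} + 10\right)}{12 \left(t + 2\right)} is an antiderivative of f.
Check: d/dt[- \frac{5 \left(13 t \log{\left(t + 2 \right)} - 17 t \log{\left(t + 4 \right)} + 26 \log{\left(t + 2 \right)} - 34 \log{\left(t + 4 \right)} + 10\right)}{12 \left(t + 2\right)}] = \frac{5 t^{2} + 5}{3 t^{3} + 24 t^{2} + 60 t + 48}, which equals f(t).
F(9/2) = - \frac{65 \log{\left(\frac{13}{2} \right)}}{12} - \frac{25}{39} + \frac{85 \log{\left(\frac{17}{2} \right)}}{12}; F(-1/2) = - \frac{25}{9} - \frac{65 \log{\left(\frac{3}{2} \right)}}{12} + \frac{85 \log{\left(\frac{7}{2} \right)}}{12}.
Integral = F(9/2) - F(-1/2) = - \frac{65 \log{\left(\frac{13}{2} \right)}}{12} - \frac{85 \log{\left(\frac{7}{2} \right)}}{12} + \frac{250}{117} + \frac{65 \log{\left(\frac{3}{2} \right)}}{12} + \frac{85 \log{\left(\frac{17}{2} \right)}}{12}.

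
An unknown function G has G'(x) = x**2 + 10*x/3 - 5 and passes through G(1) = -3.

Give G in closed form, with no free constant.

G(x) = x**3/3 + 5*x**2/3 - 5*x

Integrate term by term and add the pieces.
A general antiderivative is x**3/3 + 5*x**2/3 - 5*x + C.
The condition gives C = -3 - (-3) = 0.
So G(x) = x**3/3 + 5*x**2/3 - 5*x.
Check: d/dx[x**3/3 + 5*x**2/3 - 5*x] = x**2 + 10*x/3 - 5 = G'(x).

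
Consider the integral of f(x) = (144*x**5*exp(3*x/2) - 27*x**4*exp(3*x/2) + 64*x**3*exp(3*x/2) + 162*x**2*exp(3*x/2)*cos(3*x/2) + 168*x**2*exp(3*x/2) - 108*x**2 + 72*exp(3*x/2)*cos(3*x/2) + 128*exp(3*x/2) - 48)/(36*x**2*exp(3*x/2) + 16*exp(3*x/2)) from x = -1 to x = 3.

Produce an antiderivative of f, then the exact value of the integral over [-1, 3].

Antiderivative: F(x) = x**4 - x**3/4 + 5*x + 3*sin(3*x/2) + 2*atan(3*x/2) + 2*exp(-3*x/2); value = -2*exp(3/2) + 3*sin(9/2) + 2*exp(-9/2) + 2*atan(3/2) + 2*atan(9/2) + 3*sin(3/2) + 93

A candidate is checked by its d/dx: the result must match f(x).
F(x) = x**4 - x**3/4 + 5*x + 3*sin(3*x/2) + 2*atan(3*x/2) + 2*exp(-3*x/2) is an antiderivative of f.
Check: d/dx[x**4 - x**3/4 + 5*x + 3*sin(3*x/2) + 2*atan(3*x/2) + 2*exp(-3*x/2)] = (144*x**5*exp(3*x/2) - 27*x**4*exp(3*x/2) + 64*x**3*exp(3*x/2) + 162*x**2*exp(3*x/2)*cos(3*x/2) + 168*x**2*exp(3*x/2) - 108*x**2 + 72*exp(3*x/2)*cos(3*x/2) + 128*exp(3*x/2) - 48)/(36*x**2*exp(3*x/2) + 16*exp(3*x/2)) = f(x).
F(3) = 3*sin(9/2) + 2*exp(-9/2) + 2*atan(9/2) + 357/4; F(-1) = -15/4 - 3*sin(3/2) - 2*atan(3/2) + 2*exp(3/2).
Integral = F(3) - F(-1) = -2*exp(3/2) + 3*sin(9/2) + 2*exp(-9/2) + 2*atan(3/2) + 2*atan(9/2) + 3*sin(3/2) + 93.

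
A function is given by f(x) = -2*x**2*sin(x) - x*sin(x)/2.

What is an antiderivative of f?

The integrand splits into summands that can be handled one at a time.
Check: d/dx[2*x**2*cos(x) - 4*x*sin(x) + x*cos(x)/2 - sin(x)/2 - 4*cos(x)] = -2*x**2*sin(x) - x*sin(x)/2 = f(x).

An antiderivative is F(x) = 2*x**2*cos(x) - 4*x*sin(x) + x*cos(x)/2 - sin(x)/2 - 4*cos(x).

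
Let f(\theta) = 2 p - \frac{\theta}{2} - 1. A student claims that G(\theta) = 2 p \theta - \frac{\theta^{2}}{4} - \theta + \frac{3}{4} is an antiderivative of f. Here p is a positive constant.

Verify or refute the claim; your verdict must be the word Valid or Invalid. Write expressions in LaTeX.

Valid. The derivative of G reproduces f.

d/d\theta[G] = 2 p - \frac{\theta}{2} - 1
This equals f(\theta) exactly, so the claim holds.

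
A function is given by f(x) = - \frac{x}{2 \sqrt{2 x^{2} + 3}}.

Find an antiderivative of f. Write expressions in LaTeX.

The substitution u = 2 x^{2} + 3 works: f is exactly (dF/du)*(du/dx) for that inner function.
Check: d/dx[- \frac{\sqrt{2 x^{2} + 3}}{4}] = - \frac{x}{2 \sqrt{2 x^{2} + 3}} = f(x).

An antiderivative is F(x) = - \frac{\sqrt{2 x^{2} + 3}}{4}.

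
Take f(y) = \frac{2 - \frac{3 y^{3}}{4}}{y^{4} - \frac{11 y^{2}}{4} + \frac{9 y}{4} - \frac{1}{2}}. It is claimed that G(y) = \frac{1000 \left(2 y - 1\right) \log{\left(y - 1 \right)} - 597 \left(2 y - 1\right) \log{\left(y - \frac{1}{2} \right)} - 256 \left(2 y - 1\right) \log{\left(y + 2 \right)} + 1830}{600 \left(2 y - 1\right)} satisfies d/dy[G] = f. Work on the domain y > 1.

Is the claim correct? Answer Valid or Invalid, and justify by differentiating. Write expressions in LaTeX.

Invalid: d/dy[G] - f = \frac{199}{200 y - 100}, which is not 0.

d/dy[G] = \frac{98 y^{3} + 199 y^{2} - 995 y + 1198}{400 y^{4} - 1100 y^{2} + 900 y - 200}
d/dy[G] - f(y) = \frac{199}{200 y - 100} != 0.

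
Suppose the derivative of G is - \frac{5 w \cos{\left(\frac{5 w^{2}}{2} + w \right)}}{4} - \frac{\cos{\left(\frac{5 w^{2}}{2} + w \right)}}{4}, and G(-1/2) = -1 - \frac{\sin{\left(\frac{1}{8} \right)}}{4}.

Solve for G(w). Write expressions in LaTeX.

G(w) = - \frac{\sin{\left(\frac{5 w^{2}}{2} + w \right)} + 4}{4}

G'(w) matches the chain-rule pattern g'(h)*h' with inner function h(w) = \frac{5 w^{2}}{2} + w; substituting u = h(w) collapses the integral.
A general antiderivative is - \frac{\sin{\left(\frac{5 w^{2}}{2} + w \right)}}{4} + C.
The condition gives C = -1 - \frac{\sin{\left(\frac{1}{8} \right)}}{4} - (- \frac{\sin{\left(\frac{1}{8} \right)}}{4}) = -1.
So G(w) = - \frac{\sin{\left(\frac{5 w^{2}}{2} + w \right)} + 4}{4}.
Check: d/dw[- \frac{\sin{\left(\frac{5 w^{2}}{2} + w \right)} + 4}{4}] = - \frac{5 w \cos{\left(\frac{5 w^{2}}{2} + w \right)}}{4} - \frac{\cos{\left(\frac{5 w^{2}}{2} + w \right)}}{4} = G'(w).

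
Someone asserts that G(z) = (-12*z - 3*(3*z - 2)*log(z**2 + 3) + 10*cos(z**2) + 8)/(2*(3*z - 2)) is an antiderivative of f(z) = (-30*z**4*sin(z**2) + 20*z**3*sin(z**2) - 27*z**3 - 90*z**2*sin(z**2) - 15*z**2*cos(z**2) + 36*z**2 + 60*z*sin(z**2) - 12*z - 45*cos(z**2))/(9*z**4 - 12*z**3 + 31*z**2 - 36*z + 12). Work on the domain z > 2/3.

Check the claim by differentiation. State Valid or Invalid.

d/dz[G] = (-30*z**4*sin(z**2) + 20*z**3*sin(z**2) - 27*z**3 - 90*z**2*sin(z**2) - 15*z**2*cos(z**2) + 36*z**2 + 60*z*sin(z**2) - 12*z - 45*cos(z**2))/(9*z**4 - 12*z**3 + 31*z**2 - 36*z + 12)
This equals f(z) exactly, so the claim holds.

Valid. The derivative of G reproduces f.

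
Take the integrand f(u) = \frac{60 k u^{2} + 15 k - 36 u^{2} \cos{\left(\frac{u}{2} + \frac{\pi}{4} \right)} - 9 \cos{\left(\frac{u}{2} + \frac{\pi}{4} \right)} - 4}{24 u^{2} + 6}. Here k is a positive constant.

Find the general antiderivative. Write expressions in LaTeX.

F(u) = \frac{15 k u - 18 \sin{\left(\frac{u}{2} + \frac{\pi}{4} \right)} - 2 \operatorname{atan}{\left(2 u \right)}}{6} + C

For F(u) to be correct the identity F'(u) - f(u) = 0 must hold.
Check: d/du[\frac{15 k u - 18 \sin{\left(\frac{u}{2} + \frac{\pi}{4} \right)} - 2 \operatorname{atan}{\left(2 u \right)}}{6}] = \frac{60 k u^{2} + 15 k - 36 u^{2} \cos{\left(\frac{u}{2} + \frac{\pi}{4} \right)} - 9 \cos{\left(\frac{u}{2} + \frac{\pi}{4} \right)} - 4}{24 u^{2} + 6} = f(u).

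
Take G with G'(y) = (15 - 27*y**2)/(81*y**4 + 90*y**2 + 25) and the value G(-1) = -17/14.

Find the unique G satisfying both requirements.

G(y) = (-9*y**2 + 3*y - 5)/(9*y**2 + 5)

Recognize the product-rule pattern: G'(y) = u'v + uv' with u = y, v = 1/(3*y**2 + 5/3), so integration by parts undoes it.
A general antiderivative is y/(3*y**2 + 5/3) + C.
The condition gives C = -17/14 - (-3/14) = -1.
So G(y) = (-9*y**2 + 3*y - 5)/(9*y**2 + 5).
Check: d/dy[(-9*y**2 + 3*y - 5)/(9*y**2 + 5)] = (15 - 27*y**2)/(81*y**4 + 90*y**2 + 25) = G'(y).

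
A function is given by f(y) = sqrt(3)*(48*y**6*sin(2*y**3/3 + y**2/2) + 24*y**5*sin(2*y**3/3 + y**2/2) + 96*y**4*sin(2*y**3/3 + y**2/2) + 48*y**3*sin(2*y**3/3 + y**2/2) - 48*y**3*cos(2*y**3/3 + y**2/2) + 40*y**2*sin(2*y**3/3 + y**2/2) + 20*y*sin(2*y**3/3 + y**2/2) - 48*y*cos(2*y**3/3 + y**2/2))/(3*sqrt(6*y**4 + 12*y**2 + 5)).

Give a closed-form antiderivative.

Recognize the product-rule pattern: f = u'v + uv' with u = -4*sqrt(2*y**4 + 4*y**2 + 5/3), v = cos(2*y**3/3 + y**2/2), so integration by parts undoes it.
Check: d/dy[-4*sqrt(3)*sqrt(6*y**4 + 12*y**2 + 5)*cos(2*y**3/3 + y**2/2)/3] = (48*sqrt(3)*y**6*sin(2*y**3/3 + y**2/2) + 24*sqrt(3)*y**5*sin(2*y**3/3 + y**2/2) + 96*sqrt(3)*y**4*sin(2*y**3/3 + y**2/2) + 48*sqrt(3)*y**3*sin(2*y**3/3 + y**2/2) - 48*sqrt(3)*y**3*cos(2*y**3/3 + y**2/2) + 40*sqrt(3)*y**2*sin(2*y**3/3 + y**2/2) + 20*sqrt(3)*y*sin(2*y**3/3 + y**2/2) - 48*sqrt(3)*y*cos(2*y**3/3 + y**2/2))/(3*sqrt(6*y**4 + 12*y**2 + 5)), which equals f(y).

An antiderivative is F(y) = -4*sqrt(3)*sqrt(6*y**4 + 12*y**2 + 5)*cos(2*y**3/3 + y**2/2)/3.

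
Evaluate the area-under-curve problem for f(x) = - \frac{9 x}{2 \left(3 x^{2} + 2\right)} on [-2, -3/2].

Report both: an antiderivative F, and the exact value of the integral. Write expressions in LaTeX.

The substitution u = 2 x^{2} + \frac{4}{3} works: f is exactly (dF/du)*(du/dx) for that inner function.
F(x) = - \frac{3 \log{\left(2 x^{2} + \frac{4}{3} \right)}}{4} is an antiderivative of f.
Check: d/dx[- \frac{3 \log{\left(2 x^{2} + \frac{4}{3} \right)}}{4}] = - \frac{9 x}{6 x^{2} + 4}, which equals f(x).
F(-3/2) = - \frac{3 \log{\left(\frac{35}{6} \right)}}{4}; F(-2) = - \frac{3 \log{\left(\frac{28}{3} \right)}}{4}.
Integral = F(-3/2) - F(-2) = - \frac{3 \log{\left(\frac{35}{6} \right)}}{4} + \frac{3 \log{\left(\frac{28}{3} \right)}}{4}.

Antiderivative: F(x) = - \frac{3 \log{\left(2 x^{2} + \frac{4}{3} \right)}}{4}; value = - \frac{3 \log{\left(\frac{35}{6} \right)}}{4} + \frac{3 \log{\left(\frac{28}{3} \right)}}{4}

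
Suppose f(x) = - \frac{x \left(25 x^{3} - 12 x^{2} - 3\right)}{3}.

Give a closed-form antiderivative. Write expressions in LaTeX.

Whatever form F(x) takes, F'(x) = f(x) is non-negotiable.
Check: d/dx[- \frac{20 x^{5} - 12 x^{4} - 6 x^{2} + 15}{12}] = - \frac{25 x^{4}}{3} + 4 x^{3} + x, which equals f(x).

An antiderivative is F(x) = - \frac{20 x^{5} - 12 x^{4} - 6 x^{2} + 15}{12}.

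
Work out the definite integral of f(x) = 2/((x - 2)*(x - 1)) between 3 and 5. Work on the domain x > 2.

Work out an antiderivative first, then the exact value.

Antiderivative: F(x) = 2*log(x - 2) - 2*log(x - 1); value = -2*log(4) + 2*log(2) + 2*log(3)

The denominator factors as (x - 2)*(x - 1); partial fractions split f into directly integrable pieces: -2/(x - 1) + 2/(x - 2).
F(x) = 2*log(x - 2) - 2*log(x - 1) is an antiderivative of f.
Check: d/dx[2*log(x - 2) - 2*log(x - 1)] = 2/(x**2 - 3*x + 2), which equals f(x).
F(5) = -2*log(4) + 2*log(3); F(3) = -2*log(2).
Integral = F(5) - F(3) = -2*log(4) + 2*log(2) + 2*log(3).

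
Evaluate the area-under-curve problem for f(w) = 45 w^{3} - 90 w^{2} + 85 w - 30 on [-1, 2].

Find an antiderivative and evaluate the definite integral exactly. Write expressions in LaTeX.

Antiderivative: F(w) = \frac{45 w^{4}}{4} - 30 w^{3} + \frac{85 w^{2}}{2} - 30 w; value = - \frac{255}{4}

f matches the chain-rule pattern g'(h)*h' with inner function h(w) = - 3 w^{2} + 4 w - 3; substituting u = h(w) collapses the integral.
F(w) = \frac{45 w^{4}}{4} - 30 w^{3} + \frac{85 w^{2}}{2} - 30 w is an antiderivative of f.
Check: d/dw[\frac{45 w^{4}}{4} - 30 w^{3} + \frac{85 w^{2}}{2} - 30 w] = 45 w^{3} - 90 w^{2} + 85 w - 30 = f(w).
F(2) = 50; F(-1) = \frac{455}{4}.
Integral = F(2) - F(-1) = - \frac{255}{4}.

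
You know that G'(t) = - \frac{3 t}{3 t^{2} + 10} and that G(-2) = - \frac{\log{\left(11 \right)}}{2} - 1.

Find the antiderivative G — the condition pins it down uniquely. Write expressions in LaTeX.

G(t) = - \frac{\log{\left(\frac{3 t^{2}}{2} + 5 \right)}}{2} - 1

The substitution u = \frac{3 t^{2}}{2} + 5 works: G'(t) is exactly (dG/du)*(du/dt) for that inner function.
A general antiderivative is - \frac{\log{\left(\frac{3 t^{2}}{2} + 5 \right)}}{2} + C.
The condition gives C = - \frac{\log{\left(11 \right)}}{2} - 1 - (- \frac{\log{\left(11 \right)}}{2}) = -1.
So G(t) = - \frac{\log{\left(\frac{3 t^{2}}{2} + 5 \right)}}{2} - 1.
Check: d/dt[- \frac{\log{\left(\frac{3 t^{2}}{2} + 5 \right)}}{2} - 1] = - \frac{3 t}{3 t^{2} + 10} = G'(t).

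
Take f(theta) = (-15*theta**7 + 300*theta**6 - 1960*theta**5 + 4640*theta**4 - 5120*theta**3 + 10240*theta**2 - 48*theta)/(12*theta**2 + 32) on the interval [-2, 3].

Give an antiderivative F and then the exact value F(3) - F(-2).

For F(theta) to be correct the identity F'(theta) - f(theta) = 0 must hold.
F(theta) = 5*(-theta**2/2 + 4*theta)**3/3 - 2*log(theta**2/2 + 4/3) is an antiderivative of f.
Check: d/dtheta[5*(-theta**2/2 + 4*theta)**3/3 - 2*log(theta**2/2 + 4/3)] = (-15*theta**7 + 300*theta**6 - 1960*theta**5 + 4640*theta**4 - 5120*theta**3 + 10240*theta**2 - 48*theta)/(12*theta**2 + 32) = f(theta).
F(3) = 5625/8 - 2*log(35/6); F(-2) = -5000/3 - 2*log(10/3).
Integral = F(3) - F(-2) = -2*log(35/6) + 2*log(10/3) + 56875/24.

Antiderivative: F(theta) = 5*(-theta**2/2 + 4*theta)**3/3 - 2*log(theta**2/2 + 4/3); value = -2*log(35/6) + 2*log(10/3) + 56875/24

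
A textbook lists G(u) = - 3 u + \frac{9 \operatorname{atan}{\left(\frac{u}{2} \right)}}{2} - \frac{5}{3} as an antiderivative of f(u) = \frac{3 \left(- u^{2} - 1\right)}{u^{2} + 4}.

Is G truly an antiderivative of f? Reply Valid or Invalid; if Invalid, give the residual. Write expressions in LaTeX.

d/du[G] = \frac{- 3 u^{2} - 3}{u^{2} + 4}
This equals f(u) exactly, so the claim holds.

Valid - differentiating G returns exactly f.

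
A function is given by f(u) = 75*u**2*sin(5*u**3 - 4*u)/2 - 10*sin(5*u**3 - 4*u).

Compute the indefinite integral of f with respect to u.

The substitution w = 5*u**3 - 4*u works: f is exactly (dF/dw)*(dw/du) for that inner function.
Check: d/du[-5*cos(5*u**3 - 4*u)/2] = 75*u**2*sin(5*u**3 - 4*u)/2 - 10*sin(5*u**3 - 4*u) = f(u).

F(u) = -5*cos(5*u**3 - 4*u)/2 + C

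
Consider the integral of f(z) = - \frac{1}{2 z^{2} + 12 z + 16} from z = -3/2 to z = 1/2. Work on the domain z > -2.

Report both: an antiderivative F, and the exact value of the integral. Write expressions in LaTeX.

Antiderivative: F(z) = - \frac{\log{\left(z + 2 \right)}}{4} + \frac{\log{\left(z + 4 \right)}}{4}; value = - \frac{\log{\left(\frac{5}{2} \right)}}{2} - \frac{\log{\left(2 \right)}}{4} + \frac{\log{\left(\frac{9}{2} \right)}}{4}

Factor the denominator (2 \left(z + 2\right) \left(z + 4\right)) and decompose: f = \frac{1}{4 \left(z + 4\right)} - \frac{1}{4 \left(z + 2\right)}; each piece integrates to a log, atan, or power term.
F(z) = - \frac{\log{\left(z + 2 \right)}}{4} + \frac{\log{\left(z + 4 \right)}}{4} is an antiderivative of f.
Check: d/dz[- \frac{\log{\left(z + 2 \right)}}{4} + \frac{\log{\left(z + 4 \right)}}{4}] = - \frac{1}{2 z^{2} + 12 z + 16} = f(z).
F(1/2) = - \frac{\log{\left(\frac{5}{2} \right)}}{4} + \frac{\log{\left(\frac{9}{2} \right)}}{4}; F(-3/2) = \frac{\log{\left(2 \right)}}{4} + \frac{\log{\left(\frac{5}{2} \right)}}{4}.
Integral = F(1/2) - F(-3/2) = - \frac{\log{\left(\frac{5}{2} \right)}}{2} - \frac{\log{\left(2 \right)}}{4} + \frac{\log{\left(\frac{9}{2} \right)}}{4}.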